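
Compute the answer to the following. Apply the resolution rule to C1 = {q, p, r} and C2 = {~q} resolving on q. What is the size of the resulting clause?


Remove q from C1 and ~q from C2.
C1 remainder: {p, r}
C2 remainder: {}
Union (resolvent): {p, r}
Resolvent has 2 literal(s).

2


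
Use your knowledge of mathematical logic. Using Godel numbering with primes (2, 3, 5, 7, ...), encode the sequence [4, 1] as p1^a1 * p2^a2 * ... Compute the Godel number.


Encode each element as an exponent of the corresponding prime:
  2^4 = 16
  3^1 = 3
Product = 16 * 3 = 48

48


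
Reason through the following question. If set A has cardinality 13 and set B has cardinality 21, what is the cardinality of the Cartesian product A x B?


The Cartesian product A x B contains all ordered pairs (a, b).
|A x B| = |A| * |B| = 13 * 21 = 273

273


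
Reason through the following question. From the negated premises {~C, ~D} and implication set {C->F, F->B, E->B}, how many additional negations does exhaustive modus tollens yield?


Initial negated facts: {~C, ~D}
Apply modus tollens to closure:
  (no implication fires)
Final negated: {~C, ~D}
New negations: {(none)}
Count = 0

0


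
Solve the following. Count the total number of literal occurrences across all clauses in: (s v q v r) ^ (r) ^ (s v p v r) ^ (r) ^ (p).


Counting literals in each clause:
Clause 1: 3 literal(s)
Clause 2: 1 literal(s)
Clause 3: 3 literal(s)
Clause 4: 1 literal(s)
Clause 5: 1 literal(s)
Total = 9

9


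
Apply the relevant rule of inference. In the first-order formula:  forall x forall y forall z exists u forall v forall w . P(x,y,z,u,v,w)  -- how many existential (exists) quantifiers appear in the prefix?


Quantifier prefix: forall x forall y forall z exists u forall v forall w
Mark each quantifier type:
  U U U E U U
Universal count = 5, Existential count = 1
Asked for existential (exists) quantifiers: 1

1


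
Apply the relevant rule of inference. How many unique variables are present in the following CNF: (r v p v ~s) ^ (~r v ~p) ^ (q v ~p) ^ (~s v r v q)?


Identify each variable that appears in the formula.
Variables found: p, q, r, s
Count = 4

4


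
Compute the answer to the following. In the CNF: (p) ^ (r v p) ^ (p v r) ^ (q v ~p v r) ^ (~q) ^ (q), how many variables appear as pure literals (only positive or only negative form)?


Check each variable for pure literal status:
p: mixed (not pure)
q: mixed (not pure)
r: pure positive
Pure literal count = 1

1


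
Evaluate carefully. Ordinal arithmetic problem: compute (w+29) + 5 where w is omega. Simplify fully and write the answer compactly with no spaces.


Compute (w+29) + 5.
Ordinal + is associative but NOT commutative; for finite n>0, n + w = w but w + n stays w+n.
By associativity: (w+29) + 5 = w + (29+5) = w+34.
Result = w+34

w+34


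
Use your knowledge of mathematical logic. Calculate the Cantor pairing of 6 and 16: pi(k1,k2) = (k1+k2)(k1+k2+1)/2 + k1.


k1 + k2 = 22
(k1+k2)(k1+k2+1)/2 = 22 * 23 / 2 = 253
pi = 253 + 6 = 259

259


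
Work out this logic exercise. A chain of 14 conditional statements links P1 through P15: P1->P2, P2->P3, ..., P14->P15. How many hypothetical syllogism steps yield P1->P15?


With 14 implications in a chain connecting 15 propositions:
P1->P2, P2->P3, ..., P14->P15
Steps needed = (number of implications) - 1 = 14 - 1 = 13

13


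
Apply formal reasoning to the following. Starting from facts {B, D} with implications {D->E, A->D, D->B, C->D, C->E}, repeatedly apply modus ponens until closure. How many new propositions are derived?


Initial facts: {B, D}
Apply modus ponens to closure:
  D and D->E  =>  E
Final known: {B, D, E}
New propositions: {E}
Count = 1

1


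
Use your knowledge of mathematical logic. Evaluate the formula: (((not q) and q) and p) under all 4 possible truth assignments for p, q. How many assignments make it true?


Check all 4 assignments:
p=0, q=0: 0
p=0, q=1: 0
p=1, q=0: 0
p=1, q=1: 0
Count of True = 0

0


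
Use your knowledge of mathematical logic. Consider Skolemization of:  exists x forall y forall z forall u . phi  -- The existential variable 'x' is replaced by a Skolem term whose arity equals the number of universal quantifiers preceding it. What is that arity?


Quantifier prefix: exists x forall y forall z forall u
'x' is existentially quantified at position 1.
No universal quantifiers precede it.
Skolem function arity = 0 (a Skolem constant)

0


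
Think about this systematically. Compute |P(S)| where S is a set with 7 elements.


The power set of a set with n elements has 2^n elements.
|P(S)| = 2^7 = 128

128


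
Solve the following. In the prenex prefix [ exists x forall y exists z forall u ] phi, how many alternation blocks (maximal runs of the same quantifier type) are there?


Quantifier-type sequence: E A E A  (A=forall, E=exists)
Group into maximal same-type runs:
  Ex1 | Ax1 | Ex1 | Ax1
Number of blocks = 4

4


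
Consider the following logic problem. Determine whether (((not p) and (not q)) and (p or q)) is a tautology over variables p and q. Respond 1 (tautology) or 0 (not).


Check all 4 assignments:
p=0, q=0: 0
p=0, q=1: 0
p=1, q=0: 0
p=1, q=1: 0
Satisfying count = 0/4.
Tautology iff count = 4: no.

0


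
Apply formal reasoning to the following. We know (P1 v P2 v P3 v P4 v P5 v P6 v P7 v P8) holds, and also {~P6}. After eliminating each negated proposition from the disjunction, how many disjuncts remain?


Original disjuncts (8): P1, P2, P3, P4, P5, P6, P7, P8
Negated (eliminate): ~P6
Remaining disjuncts: P1, P2, P3, P4, P5, P7, P8
Count = 8 - 1 = 7

7


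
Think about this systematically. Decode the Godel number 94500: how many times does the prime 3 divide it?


Factorize 94500 by dividing by 3 repeatedly.
Division steps: 3 divides 94500 exactly 3 time(s).
Exponent of 3 = 3

3


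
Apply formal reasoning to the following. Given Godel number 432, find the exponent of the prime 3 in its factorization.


Factorize 432 by dividing by 3 repeatedly.
Division steps: 3 divides 432 exactly 3 time(s).
Exponent of 3 = 3

3


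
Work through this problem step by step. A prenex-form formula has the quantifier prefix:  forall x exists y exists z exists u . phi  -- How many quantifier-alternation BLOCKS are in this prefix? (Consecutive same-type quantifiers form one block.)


Quantifier-type sequence: A E E E  (A=forall, E=exists)
Group into maximal same-type runs:
  Ax1 | Ex3
Number of blocks = 2

2


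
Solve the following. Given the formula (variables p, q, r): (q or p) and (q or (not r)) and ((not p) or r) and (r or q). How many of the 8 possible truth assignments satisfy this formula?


Evaluate all 8 assignments for p, q, r:
p=0, q=0, r=0: 0
p=0, q=0, r=1: 0
p=0, q=1, r=0: 1
p=0, q=1, r=1: 1
p=1, q=0, r=0: 0
p=1, q=0, r=1: 0
p=1, q=1, r=0: 0
p=1, q=1, r=1: 1
Satisfying count = 3

3


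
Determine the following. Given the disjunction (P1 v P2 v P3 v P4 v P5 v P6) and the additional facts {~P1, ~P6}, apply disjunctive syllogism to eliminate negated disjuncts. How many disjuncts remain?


Original disjuncts (6): P1, P2, P3, P4, P5, P6
Negated (eliminate): ~P1, ~P6
Remaining disjuncts: P2, P3, P4, P5
Count = 6 - 2 = 4

4


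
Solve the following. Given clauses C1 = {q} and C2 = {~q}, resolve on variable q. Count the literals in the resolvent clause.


Remove q from C1 and ~q from C2.
C1 remainder: {}
C2 remainder: {}
Union (resolvent): {} (empty clause)
Resolvent has 0 literal(s).

0


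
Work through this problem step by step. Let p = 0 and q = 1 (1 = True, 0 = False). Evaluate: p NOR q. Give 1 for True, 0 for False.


p = 0, q = 1
Operation: p NOR q
Evaluate: 0 NOR 1 = 0

0


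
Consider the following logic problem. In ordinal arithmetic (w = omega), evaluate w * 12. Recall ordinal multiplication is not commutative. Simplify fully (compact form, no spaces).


Compute w * 12.
Ordinal * is associative and left-distributive over +, but NOT commutative; for finite n>1, n*w = w but w*n stays w*n.
w * 12 means 12 copies of w concatenated: w*12.
Result = w*12

w*12


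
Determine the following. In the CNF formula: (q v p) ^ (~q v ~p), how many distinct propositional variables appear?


Identify each variable that appears in the formula.
Variables found: p, q
Count = 2

2


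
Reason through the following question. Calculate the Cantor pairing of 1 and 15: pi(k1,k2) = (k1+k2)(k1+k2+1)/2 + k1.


k1 + k2 = 16
(k1+k2)(k1+k2+1)/2 = 16 * 17 / 2 = 136
pi = 136 + 1 = 137

137


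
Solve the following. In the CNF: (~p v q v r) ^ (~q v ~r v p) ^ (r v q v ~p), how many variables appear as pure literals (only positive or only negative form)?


Check each variable for pure literal status:
p: mixed (not pure)
q: mixed (not pure)
r: mixed (not pure)
Pure literal count = 0

0


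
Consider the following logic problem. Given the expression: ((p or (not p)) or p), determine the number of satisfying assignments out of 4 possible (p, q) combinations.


Check all 4 assignments:
p=0, q=0: 1
p=0, q=1: 1
p=1, q=0: 1
p=1, q=1: 1
Count of True = 4

4


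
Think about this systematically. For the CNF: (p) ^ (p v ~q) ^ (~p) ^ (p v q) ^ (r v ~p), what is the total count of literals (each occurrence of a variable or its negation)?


Counting literals in each clause:
Clause 1: 1 literal(s)
Clause 2: 2 literal(s)
Clause 3: 1 literal(s)
Clause 4: 2 literal(s)
Clause 5: 2 literal(s)
Total = 8

8


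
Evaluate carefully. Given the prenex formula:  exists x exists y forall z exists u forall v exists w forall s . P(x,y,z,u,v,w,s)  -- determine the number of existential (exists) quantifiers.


Quantifier prefix: exists x exists y forall z exists u forall v exists w forall s
Mark each quantifier type:
  E E U E U E U
Universal count = 3, Existential count = 4
Asked for existential (exists) quantifiers: 4

4


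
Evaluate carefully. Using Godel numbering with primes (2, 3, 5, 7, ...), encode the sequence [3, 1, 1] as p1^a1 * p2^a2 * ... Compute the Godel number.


Encode each element as an exponent of the corresponding prime:
  2^3 = 8
  3^1 = 3
  5^1 = 5
Product = 8 * 3 * 5 = 120

120


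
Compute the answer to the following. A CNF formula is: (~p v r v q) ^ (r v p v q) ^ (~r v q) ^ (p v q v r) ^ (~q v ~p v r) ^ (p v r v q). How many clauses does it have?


A CNF formula is a conjunction of clauses.
Clauses are separated by ^.
Counting the conjuncts: 6 clauses.

6


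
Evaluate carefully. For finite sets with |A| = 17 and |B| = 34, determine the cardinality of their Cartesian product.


The Cartesian product A x B contains all ordered pairs (a, b).
|A x B| = |A| * |B| = 17 * 34 = 578

578


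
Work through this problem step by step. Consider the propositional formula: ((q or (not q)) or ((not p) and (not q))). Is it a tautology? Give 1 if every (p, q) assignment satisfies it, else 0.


Check all 4 assignments:
p=0, q=0: 1
p=0, q=1: 1
p=1, q=0: 1
p=1, q=1: 1
Satisfying count = 4/4.
Tautology iff count = 4: yes.

1


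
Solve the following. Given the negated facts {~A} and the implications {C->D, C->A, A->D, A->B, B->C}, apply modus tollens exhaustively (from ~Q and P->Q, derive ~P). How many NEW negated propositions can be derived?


Initial negated facts: {~A}
Apply modus tollens to closure:
  ~A and C->A  =>  ~C
  ~C and B->C  =>  ~B
Final negated: {~A, ~B, ~C}
New negations: {~B, ~C}
Count = 2

2


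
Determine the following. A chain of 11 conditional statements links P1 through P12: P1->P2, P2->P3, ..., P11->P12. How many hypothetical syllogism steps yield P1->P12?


With 11 implications in a chain connecting 12 propositions:
P1->P2, P2->P3, ..., P11->P12
Steps needed = (number of implications) - 1 = 11 - 1 = 10

10


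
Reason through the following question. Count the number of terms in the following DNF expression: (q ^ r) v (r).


A DNF formula is a disjunction of terms (conjunctions).
Terms are separated by v.
Counting the disjuncts: 2 terms.

2


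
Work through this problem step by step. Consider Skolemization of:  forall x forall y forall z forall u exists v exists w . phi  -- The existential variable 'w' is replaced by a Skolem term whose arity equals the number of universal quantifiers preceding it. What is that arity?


Quantifier prefix: forall x forall y forall z forall u exists v exists w
'w' is existentially quantified at position 6.
Universal variables preceding it: x, y, z, u
Skolem function arity = 4

4


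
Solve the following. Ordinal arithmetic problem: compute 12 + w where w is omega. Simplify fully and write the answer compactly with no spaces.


Compute 12 + w.
Ordinal + is associative but NOT commutative; for finite n>0, n + w = w but w + n stays w+n.
Any finite left addend is absorbed by w on the right: 12 + w = w.
Result = w

w


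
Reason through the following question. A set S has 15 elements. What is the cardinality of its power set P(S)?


The power set of a set with n elements has 2^n elements.
|P(S)| = 2^15 = 32768

32768


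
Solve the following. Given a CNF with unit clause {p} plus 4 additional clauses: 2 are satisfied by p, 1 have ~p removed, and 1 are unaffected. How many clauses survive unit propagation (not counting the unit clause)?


Satisfied (removed): 2
Shortened (remain): 1
Unchanged (remain): 1
Remaining = 1 + 1 = 2

2


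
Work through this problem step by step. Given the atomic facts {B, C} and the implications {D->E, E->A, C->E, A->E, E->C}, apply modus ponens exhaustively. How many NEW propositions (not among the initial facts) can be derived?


Initial facts: {B, C}
Apply modus ponens to closure:
  C and C->E  =>  E
  E and E->A  =>  A
Final known: {A, B, C, E}
New propositions: {A, E}
Count = 2

2


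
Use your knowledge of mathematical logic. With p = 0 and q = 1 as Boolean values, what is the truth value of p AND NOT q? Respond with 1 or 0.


p = 0, q = 1
Operation: p AND NOT q
Evaluate: 0 AND NOT 1 = 0

0


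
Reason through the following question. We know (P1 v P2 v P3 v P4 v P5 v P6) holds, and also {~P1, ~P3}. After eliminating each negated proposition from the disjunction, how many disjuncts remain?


Original disjuncts (6): P1, P2, P3, P4, P5, P6
Negated (eliminate): ~P1, ~P3
Remaining disjuncts: P2, P4, P5, P6
Count = 6 - 2 = 4

4


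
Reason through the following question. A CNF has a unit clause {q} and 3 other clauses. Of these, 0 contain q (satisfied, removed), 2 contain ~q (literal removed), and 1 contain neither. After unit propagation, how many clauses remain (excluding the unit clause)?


Satisfied (removed): 0
Shortened (remain): 2
Unchanged (remain): 1
Remaining = 2 + 1 = 3

3


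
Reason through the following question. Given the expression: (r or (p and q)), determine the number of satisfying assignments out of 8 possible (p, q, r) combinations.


Check all 8 assignments:
p=0, q=0, r=0: 0
p=0, q=0, r=1: 1
p=0, q=1, r=0: 0
p=0, q=1, r=1: 1
p=1, q=0, r=0: 0
p=1, q=0, r=1: 1
p=1, q=1, r=0: 1
p=1, q=1, r=1: 1
Count of True = 5

5


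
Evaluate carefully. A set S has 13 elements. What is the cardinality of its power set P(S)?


The power set of a set with n elements has 2^n elements.
|P(S)| = 2^13 = 8192

8192


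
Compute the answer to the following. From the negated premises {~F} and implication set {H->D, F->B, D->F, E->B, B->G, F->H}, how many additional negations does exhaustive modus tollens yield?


Initial negated facts: {~F}
Apply modus tollens to closure:
  ~F and D->F  =>  ~D
  ~D and H->D  =>  ~H
Final negated: {~D, ~F, ~H}
New negations: {~D, ~H}
Count = 2

2


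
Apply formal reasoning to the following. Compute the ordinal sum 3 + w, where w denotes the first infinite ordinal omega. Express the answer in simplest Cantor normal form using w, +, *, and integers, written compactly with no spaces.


Compute 3 + w.
Ordinal + is associative but NOT commutative; for finite n>0, n + w = w but w + n stays w+n.
Any finite left addend is absorbed by w on the right: 3 + w = w.
Result = w

w


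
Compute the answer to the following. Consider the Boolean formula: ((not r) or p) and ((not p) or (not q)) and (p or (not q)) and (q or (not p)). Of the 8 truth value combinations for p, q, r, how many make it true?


Evaluate all 8 assignments for p, q, r:
p=0, q=0, r=0: 1
p=0, q=0, r=1: 0
p=0, q=1, r=0: 0
p=0, q=1, r=1: 0
p=1, q=0, r=0: 0
p=1, q=0, r=1: 0
p=1, q=1, r=0: 0
p=1, q=1, r=1: 0
Satisfying count = 1

1


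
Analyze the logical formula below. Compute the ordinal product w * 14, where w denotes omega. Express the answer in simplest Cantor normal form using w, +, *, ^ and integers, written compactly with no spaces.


Compute w * 14.
Ordinal * is associative and left-distributive over +, but NOT commutative; for finite n>1, n*w = w but w*n stays w*n.
w * 14 means 14 copies of w concatenated: w*14.
Result = w*14

w*14


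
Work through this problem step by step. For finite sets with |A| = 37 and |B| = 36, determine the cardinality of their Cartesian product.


The Cartesian product A x B contains all ordered pairs (a, b).
|A x B| = |A| * |B| = 37 * 36 = 1332

1332


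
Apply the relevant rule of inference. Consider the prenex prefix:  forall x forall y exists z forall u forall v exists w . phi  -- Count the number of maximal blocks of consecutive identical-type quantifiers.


Quantifier-type sequence: A A E A A E  (A=forall, E=exists)
Group into maximal same-type runs:
  Ax2 | Ex1 | Ax2 | Ex1
Number of blocks = 4

4


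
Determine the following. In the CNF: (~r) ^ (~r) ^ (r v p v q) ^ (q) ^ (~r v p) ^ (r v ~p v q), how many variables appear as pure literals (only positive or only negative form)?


Check each variable for pure literal status:
p: mixed (not pure)
q: pure positive
r: mixed (not pure)
Pure literal count = 1

1


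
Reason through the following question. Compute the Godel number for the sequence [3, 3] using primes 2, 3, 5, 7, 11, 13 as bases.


Encode each element as an exponent of the corresponding prime:
  2^3 = 8
  3^3 = 27
Product = 8 * 27 = 216

216


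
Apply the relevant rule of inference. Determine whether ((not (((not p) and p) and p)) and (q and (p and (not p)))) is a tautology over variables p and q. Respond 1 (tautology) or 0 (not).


Check all 4 assignments:
p=0, q=0: 0
p=0, q=1: 0
p=1, q=0: 0
p=1, q=1: 0
Satisfying count = 0/4.
Tautology iff count = 4: no.

0


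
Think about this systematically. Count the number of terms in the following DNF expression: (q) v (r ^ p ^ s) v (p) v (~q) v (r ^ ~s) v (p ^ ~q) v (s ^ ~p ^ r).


A DNF formula is a disjunction of terms (conjunctions).
Terms are separated by v.
Counting the disjuncts: 7 terms.

7


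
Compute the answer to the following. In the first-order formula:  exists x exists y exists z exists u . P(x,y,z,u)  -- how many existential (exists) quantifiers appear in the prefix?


Quantifier prefix: exists x exists y exists z exists u
Mark each quantifier type:
  E E E E
Universal count = 0, Existential count = 4
Asked for existential (exists) quantifiers: 4

4


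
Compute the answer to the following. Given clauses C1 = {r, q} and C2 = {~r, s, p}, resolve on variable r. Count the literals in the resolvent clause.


Remove r from C1 and ~r from C2.
C1 remainder: {q}
C2 remainder: {s, p}
Union (resolvent): {p, q, s}
Resolvent has 3 literal(s).

3


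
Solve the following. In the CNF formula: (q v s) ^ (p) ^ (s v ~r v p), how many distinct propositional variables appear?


Identify each variable that appears in the formula.
Variables found: p, q, r, s
Count = 4

4


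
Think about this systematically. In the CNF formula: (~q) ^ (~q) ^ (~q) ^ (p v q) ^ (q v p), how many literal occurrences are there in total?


Counting literals in each clause:
Clause 1: 1 literal(s)
Clause 2: 1 literal(s)
Clause 3: 1 literal(s)
Clause 4: 2 literal(s)
Clause 5: 2 literal(s)
Total = 7

7


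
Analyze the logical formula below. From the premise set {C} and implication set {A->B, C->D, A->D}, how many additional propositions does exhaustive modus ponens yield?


Initial facts: {C}
Apply modus ponens to closure:
  C and C->D  =>  D
Final known: {C, D}
New propositions: {D}
Count = 1

1


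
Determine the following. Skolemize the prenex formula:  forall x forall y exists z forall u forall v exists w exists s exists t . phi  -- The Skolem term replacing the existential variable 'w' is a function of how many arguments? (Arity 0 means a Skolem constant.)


Quantifier prefix: forall x forall y exists z forall u forall v exists w exists s exists t
'w' is existentially quantified at position 6.
Universal variables preceding it: x, y, u, v
Skolem function arity = 4

4


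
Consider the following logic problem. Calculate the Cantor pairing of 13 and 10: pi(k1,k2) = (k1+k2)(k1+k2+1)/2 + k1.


k1 + k2 = 23
(k1+k2)(k1+k2+1)/2 = 23 * 24 / 2 = 276
pi = 276 + 13 = 289

289


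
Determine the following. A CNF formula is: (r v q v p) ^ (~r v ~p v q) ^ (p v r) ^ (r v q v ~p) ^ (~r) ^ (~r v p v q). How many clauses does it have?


A CNF formula is a conjunction of clauses.
Clauses are separated by ^.
Counting the conjuncts: 6 clauses.

6


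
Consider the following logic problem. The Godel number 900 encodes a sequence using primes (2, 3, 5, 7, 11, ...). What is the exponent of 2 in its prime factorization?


Factorize 900 by dividing by 2 repeatedly.
Division steps: 2 divides 900 exactly 2 time(s).
Exponent of 2 = 2

2


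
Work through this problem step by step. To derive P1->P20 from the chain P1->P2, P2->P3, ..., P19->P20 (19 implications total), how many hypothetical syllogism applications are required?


With 19 implications in a chain connecting 20 propositions:
P1->P2, P2->P3, ..., P19->P20
Steps needed = (number of implications) - 1 = 19 - 1 = 18

18


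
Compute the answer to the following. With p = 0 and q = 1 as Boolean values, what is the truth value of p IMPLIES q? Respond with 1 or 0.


p = 0, q = 1
Operation: p IMPLIES q
Evaluate: 0 IMPLIES 1 = 1

1


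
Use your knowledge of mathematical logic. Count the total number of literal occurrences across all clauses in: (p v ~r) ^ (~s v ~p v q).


Counting literals in each clause:
Clause 1: 2 literal(s)
Clause 2: 3 literal(s)
Total = 5

5


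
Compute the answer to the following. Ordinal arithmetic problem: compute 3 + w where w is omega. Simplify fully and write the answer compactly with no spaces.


Compute 3 + w.
Ordinal + is associative but NOT commutative; for finite n>0, n + w = w but w + n stays w+n.
Any finite left addend is absorbed by w on the right: 3 + w = w.
Result = w

w


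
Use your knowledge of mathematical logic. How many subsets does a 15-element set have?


The power set of a set with n elements has 2^n elements.
|P(S)| = 2^15 = 32768

32768


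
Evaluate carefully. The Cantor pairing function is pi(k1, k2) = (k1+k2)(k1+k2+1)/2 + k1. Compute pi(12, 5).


k1 + k2 = 17
(k1+k2)(k1+k2+1)/2 = 17 * 18 / 2 = 153
pi = 153 + 12 = 165

165


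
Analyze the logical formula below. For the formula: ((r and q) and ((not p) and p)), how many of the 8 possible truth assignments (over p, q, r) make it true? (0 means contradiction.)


Check all 8 assignments:
p=0, q=0, r=0: 0
p=0, q=0, r=1: 0
p=0, q=1, r=0: 0
p=0, q=1, r=1: 0
p=1, q=0, r=0: 0
p=1, q=0, r=1: 0
p=1, q=1, r=0: 0
p=1, q=1, r=1: 0
Count of True = 0

0


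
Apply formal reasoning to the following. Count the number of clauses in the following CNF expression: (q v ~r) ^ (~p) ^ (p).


A CNF formula is a conjunction of clauses.
Clauses are separated by ^.
Counting the conjuncts: 3 clauses.

3


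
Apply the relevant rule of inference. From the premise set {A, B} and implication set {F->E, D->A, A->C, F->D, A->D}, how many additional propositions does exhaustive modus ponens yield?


Initial facts: {A, B}
Apply modus ponens to closure:
  A and A->C  =>  C
  A and A->D  =>  D
Final known: {A, B, C, D}
New propositions: {C, D}
Count = 2

2


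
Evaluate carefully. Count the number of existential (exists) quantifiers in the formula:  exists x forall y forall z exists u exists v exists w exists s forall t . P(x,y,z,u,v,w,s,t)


Quantifier prefix: exists x forall y forall z exists u exists v exists w exists s forall t
Mark each quantifier type:
  E U U E E E E U
Universal count = 3, Existential count = 5
Asked for existential (exists) quantifiers: 5

5


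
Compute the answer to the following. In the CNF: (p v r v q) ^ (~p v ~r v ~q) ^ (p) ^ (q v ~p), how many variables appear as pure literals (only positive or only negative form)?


Check each variable for pure literal status:
p: mixed (not pure)
q: mixed (not pure)
r: mixed (not pure)
Pure literal count = 0

0


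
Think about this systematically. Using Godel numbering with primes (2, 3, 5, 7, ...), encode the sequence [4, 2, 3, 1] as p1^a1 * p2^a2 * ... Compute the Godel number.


Encode each element as an exponent of the corresponding prime:
  2^4 = 16
  3^2 = 9
  5^3 = 125
  7^1 = 7
Product = 16 * 9 * 125 * 7 = 126000

126000


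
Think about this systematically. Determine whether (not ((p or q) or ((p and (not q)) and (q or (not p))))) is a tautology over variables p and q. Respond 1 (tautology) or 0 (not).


Check all 4 assignments:
p=0, q=0: 1
p=0, q=1: 0
p=1, q=0: 0
p=1, q=1: 0
Satisfying count = 1/4.
Tautology iff count = 4: no.

0


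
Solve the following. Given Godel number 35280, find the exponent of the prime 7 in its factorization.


Factorize 35280 by dividing by 7 repeatedly.
Division steps: 7 divides 35280 exactly 2 time(s).
Exponent of 7 = 2

2


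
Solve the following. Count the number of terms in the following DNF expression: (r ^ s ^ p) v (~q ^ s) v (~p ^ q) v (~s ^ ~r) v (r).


A DNF formula is a disjunction of terms (conjunctions).
Terms are separated by v.
Counting the disjuncts: 5 terms.

5


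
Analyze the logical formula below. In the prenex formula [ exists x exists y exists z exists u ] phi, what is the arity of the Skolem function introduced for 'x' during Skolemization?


Quantifier prefix: exists x exists y exists z exists u
'x' is existentially quantified at position 1.
No universal quantifiers precede it.
Skolem function arity = 0 (a Skolem constant)

0


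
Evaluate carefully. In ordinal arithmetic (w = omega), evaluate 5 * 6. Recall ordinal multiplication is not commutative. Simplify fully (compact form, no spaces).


Compute 5 * 6.
Ordinal * is associative and left-distributive over +, but NOT commutative; for finite n>1, n*w = w but w*n stays w*n.
Both finite; ordinal * agrees with natural *: 5 * 6 = 30.
Result = 30

30


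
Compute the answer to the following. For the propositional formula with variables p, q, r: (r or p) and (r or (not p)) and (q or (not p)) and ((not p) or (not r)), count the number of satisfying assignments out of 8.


Evaluate all 8 assignments for p, q, r:
p=0, q=0, r=0: 0
p=0, q=0, r=1: 1
p=0, q=1, r=0: 0
p=0, q=1, r=1: 1
p=1, q=0, r=0: 0
p=1, q=0, r=1: 0
p=1, q=1, r=0: 0
p=1, q=1, r=1: 0
Satisfying count = 2

2


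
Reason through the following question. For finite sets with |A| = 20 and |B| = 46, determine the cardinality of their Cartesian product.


The Cartesian product A x B contains all ordered pairs (a, b).
|A x B| = |A| * |B| = 20 * 46 = 920

920


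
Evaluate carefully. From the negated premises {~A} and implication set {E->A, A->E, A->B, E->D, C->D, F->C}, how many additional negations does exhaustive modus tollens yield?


Initial negated facts: {~A}
Apply modus tollens to closure:
  ~A and E->A  =>  ~E
Final negated: {~A, ~E}
New negations: {~E}
Count = 1

1


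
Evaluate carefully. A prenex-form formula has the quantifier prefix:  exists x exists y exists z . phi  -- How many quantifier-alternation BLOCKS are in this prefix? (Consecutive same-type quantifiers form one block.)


Quantifier-type sequence: E E E  (A=forall, E=exists)
Group into maximal same-type runs:
  Ex3
Number of blocks = 1

1


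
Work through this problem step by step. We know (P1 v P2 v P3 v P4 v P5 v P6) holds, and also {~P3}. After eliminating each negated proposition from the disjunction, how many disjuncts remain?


Original disjuncts (6): P1, P2, P3, P4, P5, P6
Negated (eliminate): ~P3
Remaining disjuncts: P1, P2, P4, P5, P6
Count = 6 - 1 = 5

5


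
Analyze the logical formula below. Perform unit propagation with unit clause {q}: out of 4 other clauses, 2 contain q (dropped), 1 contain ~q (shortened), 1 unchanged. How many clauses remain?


Satisfied (removed): 2
Shortened (remain): 1
Unchanged (remain): 1
Remaining = 1 + 1 = 2

2


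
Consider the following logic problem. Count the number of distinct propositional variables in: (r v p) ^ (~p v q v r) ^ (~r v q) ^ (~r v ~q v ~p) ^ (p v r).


Identify each variable that appears in the formula.
Variables found: p, q, r
Count = 3

3


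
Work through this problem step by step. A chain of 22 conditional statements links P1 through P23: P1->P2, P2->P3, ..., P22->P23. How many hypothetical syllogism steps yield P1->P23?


With 22 implications in a chain connecting 23 propositions:
P1->P2, P2->P3, ..., P22->P23
Steps needed = (number of implications) - 1 = 22 - 1 = 21

21


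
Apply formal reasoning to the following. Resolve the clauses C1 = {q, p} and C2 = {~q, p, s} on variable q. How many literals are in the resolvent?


Remove q from C1 and ~q from C2.
C1 remainder: {p}
C2 remainder: {p, s}
Union (resolvent): {p, s}
Resolvent has 2 literal(s).

2


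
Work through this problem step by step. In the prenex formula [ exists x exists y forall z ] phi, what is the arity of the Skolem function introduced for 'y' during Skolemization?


Quantifier prefix: exists x exists y forall z
'y' is existentially quantified at position 2.
No universal quantifiers precede it.
Skolem function arity = 0 (a Skolem constant)

0


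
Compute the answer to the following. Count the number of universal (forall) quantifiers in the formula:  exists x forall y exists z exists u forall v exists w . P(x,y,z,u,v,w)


Quantifier prefix: exists x forall y exists z exists u forall v exists w
Mark each quantifier type:
  E U E E U E
Universal count = 2, Existential count = 4
Asked for universal (forall) quantifiers: 2

2


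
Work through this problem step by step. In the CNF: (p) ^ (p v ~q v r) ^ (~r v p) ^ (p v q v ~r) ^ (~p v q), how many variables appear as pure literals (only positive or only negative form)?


Check each variable for pure literal status:
p: mixed (not pure)
q: mixed (not pure)
r: mixed (not pure)
Pure literal count = 0

0


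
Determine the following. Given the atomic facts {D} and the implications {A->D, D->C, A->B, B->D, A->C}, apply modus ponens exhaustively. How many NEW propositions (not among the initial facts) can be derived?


Initial facts: {D}
Apply modus ponens to closure:
  D and D->C  =>  C
Final known: {C, D}
New propositions: {C}
Count = 1

1


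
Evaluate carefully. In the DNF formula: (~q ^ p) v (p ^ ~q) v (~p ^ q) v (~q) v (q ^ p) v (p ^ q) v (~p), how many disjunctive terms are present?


A DNF formula is a disjunction of terms (conjunctions).
Terms are separated by v.
Counting the disjuncts: 7 terms.

7


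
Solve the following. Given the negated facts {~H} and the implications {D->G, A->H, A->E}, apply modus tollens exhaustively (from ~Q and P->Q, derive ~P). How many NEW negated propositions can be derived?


Initial negated facts: {~H}
Apply modus tollens to closure:
  ~H and A->H  =>  ~A
Final negated: {~A, ~H}
New negations: {~A}
Count = 1

1


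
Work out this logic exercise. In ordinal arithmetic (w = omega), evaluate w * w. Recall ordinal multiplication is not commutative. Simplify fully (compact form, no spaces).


Compute w * w.
Ordinal * is associative and left-distributive over +, but NOT commutative; for finite n>1, n*w = w but w*n stays w*n.
w * w = w^2 by definition.
Result = w^2

w^2


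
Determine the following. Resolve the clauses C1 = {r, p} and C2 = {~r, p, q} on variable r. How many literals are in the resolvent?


Remove r from C1 and ~r from C2.
C1 remainder: {p}
C2 remainder: {p, q}
Union (resolvent): {p, q}
Resolvent has 2 literal(s).

2


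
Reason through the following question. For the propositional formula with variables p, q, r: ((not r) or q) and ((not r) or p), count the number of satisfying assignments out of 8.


Evaluate all 8 assignments for p, q, r:
p=0, q=0, r=0: 1
p=0, q=0, r=1: 0
p=0, q=1, r=0: 1
p=0, q=1, r=1: 0
p=1, q=0, r=0: 1
p=1, q=0, r=1: 0
p=1, q=1, r=0: 1
p=1, q=1, r=1: 1
Satisfying count = 5

5


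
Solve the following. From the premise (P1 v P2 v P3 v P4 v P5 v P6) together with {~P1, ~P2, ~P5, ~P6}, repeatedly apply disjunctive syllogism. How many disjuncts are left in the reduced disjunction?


Original disjuncts (6): P1, P2, P3, P4, P5, P6
Negated (eliminate): ~P1, ~P2, ~P5, ~P6
Remaining disjuncts: P3, P4
Count = 6 - 4 = 2

2


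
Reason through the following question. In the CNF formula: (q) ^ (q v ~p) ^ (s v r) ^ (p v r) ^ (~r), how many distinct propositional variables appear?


Identify each variable that appears in the formula.
Variables found: p, q, r, s
Count = 4

4


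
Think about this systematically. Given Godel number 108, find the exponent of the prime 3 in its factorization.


Factorize 108 by dividing by 3 repeatedly.
Division steps: 3 divides 108 exactly 3 time(s).
Exponent of 3 = 3

3


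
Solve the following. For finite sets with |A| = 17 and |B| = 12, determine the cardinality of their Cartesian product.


The Cartesian product A x B contains all ordered pairs (a, b).
|A x B| = |A| * |B| = 17 * 12 = 204

204


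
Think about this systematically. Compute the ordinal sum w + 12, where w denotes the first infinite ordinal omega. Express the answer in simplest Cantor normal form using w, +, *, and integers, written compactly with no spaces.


Compute w + 12.
Ordinal + is associative but NOT commutative; for finite n>0, n + w = w but w + n stays w+n.
w + 12 is already in normal form (a successor ordinal beyond w).
Result = w+12

w+12


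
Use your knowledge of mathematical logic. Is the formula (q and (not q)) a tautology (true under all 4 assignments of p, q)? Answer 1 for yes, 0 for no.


Check all 4 assignments:
p=0, q=0: 0
p=0, q=1: 0
p=1, q=0: 0
p=1, q=1: 0
Satisfying count = 0/4.
Tautology iff count = 4: no.

0


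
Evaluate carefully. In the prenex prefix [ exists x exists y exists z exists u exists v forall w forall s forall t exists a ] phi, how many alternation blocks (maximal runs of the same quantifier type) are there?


Quantifier-type sequence: E E E E E A A A E  (A=forall, E=exists)
Group into maximal same-type runs:
  Ex5 | Ax3 | Ex1
Number of blocks = 3

3


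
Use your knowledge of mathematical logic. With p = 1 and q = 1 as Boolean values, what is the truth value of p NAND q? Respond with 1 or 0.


p = 1, q = 1
Operation: p NAND q
Evaluate: 1 NAND 1 = 0

0


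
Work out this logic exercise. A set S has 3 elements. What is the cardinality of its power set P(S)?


The power set of a set with n elements has 2^n elements.
|P(S)| = 2^3 = 8

8


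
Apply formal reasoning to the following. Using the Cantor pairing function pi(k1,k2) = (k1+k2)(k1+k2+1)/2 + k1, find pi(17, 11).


k1 + k2 = 28
(k1+k2)(k1+k2+1)/2 = 28 * 29 / 2 = 406
pi = 406 + 17 = 423

423


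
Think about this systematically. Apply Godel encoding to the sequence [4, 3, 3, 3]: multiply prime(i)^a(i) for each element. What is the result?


Encode each element as an exponent of the corresponding prime:
  2^4 = 16
  3^3 = 27
  5^3 = 125
  7^3 = 343
Product = 16 * 27 * 125 * 343 = 18522000

18522000


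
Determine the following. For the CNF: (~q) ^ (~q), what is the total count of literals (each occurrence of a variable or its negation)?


Counting literals in each clause:
Clause 1: 1 literal(s)
Clause 2: 1 literal(s)
Total = 2

2


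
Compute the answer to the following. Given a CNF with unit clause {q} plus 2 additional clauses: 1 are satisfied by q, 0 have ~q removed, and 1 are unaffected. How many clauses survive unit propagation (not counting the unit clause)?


Satisfied (removed): 1
Shortened (remain): 0
Unchanged (remain): 1
Remaining = 0 + 1 = 1

1


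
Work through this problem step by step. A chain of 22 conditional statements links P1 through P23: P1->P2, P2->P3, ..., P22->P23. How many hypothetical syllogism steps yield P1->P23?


With 22 implications in a chain connecting 23 propositions:
P1->P2, P2->P3, ..., P22->P23
Steps needed = (number of implications) - 1 = 22 - 1 = 21

21


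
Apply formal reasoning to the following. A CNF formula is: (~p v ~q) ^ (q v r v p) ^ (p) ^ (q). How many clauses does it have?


A CNF formula is a conjunction of clauses.
Clauses are separated by ^.
Counting the conjuncts: 4 clauses.

4


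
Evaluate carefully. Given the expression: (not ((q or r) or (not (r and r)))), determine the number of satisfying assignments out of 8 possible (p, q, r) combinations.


Check all 8 assignments:
p=0, q=0, r=0: 0
p=0, q=0, r=1: 0
p=0, q=1, r=0: 0
p=0, q=1, r=1: 0
p=1, q=0, r=0: 0
p=1, q=0, r=1: 0
p=1, q=1, r=0: 0
p=1, q=1, r=1: 0
Count of True = 0

0


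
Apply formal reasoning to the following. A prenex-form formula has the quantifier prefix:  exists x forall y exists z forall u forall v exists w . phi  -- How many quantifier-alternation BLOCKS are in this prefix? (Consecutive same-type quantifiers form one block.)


Quantifier-type sequence: E A E A A E  (A=forall, E=exists)
Group into maximal same-type runs:
  Ex1 | Ax1 | Ex1 | Ax2 | Ex1
Number of blocks = 5

5


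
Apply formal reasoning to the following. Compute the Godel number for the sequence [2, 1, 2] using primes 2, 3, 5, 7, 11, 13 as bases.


Encode each element as an exponent of the corresponding prime:
  2^2 = 4
  3^1 = 3
  5^2 = 25
Product = 4 * 3 * 25 = 300

300


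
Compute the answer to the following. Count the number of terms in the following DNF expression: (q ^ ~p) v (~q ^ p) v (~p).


A DNF formula is a disjunction of terms (conjunctions).
Terms are separated by v.
Counting the disjuncts: 3 terms.

3


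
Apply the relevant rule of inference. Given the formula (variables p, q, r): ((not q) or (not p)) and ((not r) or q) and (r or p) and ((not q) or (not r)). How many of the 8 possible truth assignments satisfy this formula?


Evaluate all 8 assignments for p, q, r:
p=0, q=0, r=0: 0
p=0, q=0, r=1: 0
p=0, q=1, r=0: 0
p=0, q=1, r=1: 0
p=1, q=0, r=0: 1
p=1, q=0, r=1: 0
p=1, q=1, r=0: 0
p=1, q=1, r=1: 0
Satisfying count = 1

1


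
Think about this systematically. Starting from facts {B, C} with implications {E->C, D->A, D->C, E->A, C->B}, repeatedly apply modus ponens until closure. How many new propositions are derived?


Initial facts: {B, C}
Apply modus ponens to closure:
  (no implication fires)
Final known: {B, C}
New propositions: {(none)}
Count = 0

0


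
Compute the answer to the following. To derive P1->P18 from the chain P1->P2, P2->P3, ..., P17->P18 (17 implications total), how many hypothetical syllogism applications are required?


With 17 implications in a chain connecting 18 propositions:
P1->P2, P2->P3, ..., P17->P18
Steps needed = (number of implications) - 1 = 17 - 1 = 16

16


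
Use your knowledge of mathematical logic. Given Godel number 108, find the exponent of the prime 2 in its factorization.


Factorize 108 by dividing by 2 repeatedly.
Division steps: 2 divides 108 exactly 2 time(s).
Exponent of 2 = 2

2


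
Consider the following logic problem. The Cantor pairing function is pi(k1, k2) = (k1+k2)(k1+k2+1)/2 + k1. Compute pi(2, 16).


k1 + k2 = 18
(k1+k2)(k1+k2+1)/2 = 18 * 19 / 2 = 171
pi = 171 + 2 = 173

173


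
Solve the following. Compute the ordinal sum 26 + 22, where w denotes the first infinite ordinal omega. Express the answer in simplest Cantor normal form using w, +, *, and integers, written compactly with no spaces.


Compute 26 + 22.
Ordinal + is associative but NOT commutative; for finite n>0, n + w = w but w + n stays w+n.
Both operands finite; ordinal + agrees with natural +: 26 + 22 = 48.
Result = 48

48
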